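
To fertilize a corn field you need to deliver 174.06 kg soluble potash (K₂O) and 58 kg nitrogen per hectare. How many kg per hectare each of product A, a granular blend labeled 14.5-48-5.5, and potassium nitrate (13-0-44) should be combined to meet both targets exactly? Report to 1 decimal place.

Let a = kg of product A, b = kg of potassium nitrate (per hectare).
K₂O: 0.055·a + 0.44·b = 174.06
N: 0.145·a + 0.13·b = 58
From row1: a = (174.06 − 0.44·b) / 0.055.
Into row2: 0.145·(174.06 − 0.44·b)/0.055 + 0.13·b = 58 → b = 389.209, a = 51.0538.

51.1 kg product A, 389.2 kg potassium nitrate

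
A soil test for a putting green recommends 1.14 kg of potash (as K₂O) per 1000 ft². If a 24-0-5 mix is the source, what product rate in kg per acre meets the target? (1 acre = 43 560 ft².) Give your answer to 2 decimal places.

993.17 kg of product per acre

Product per 1000 ft² = 1.14 / 5% = 22.8 kg.
Convert to per acre: 22.8 × 43.56 = 993.168 kg.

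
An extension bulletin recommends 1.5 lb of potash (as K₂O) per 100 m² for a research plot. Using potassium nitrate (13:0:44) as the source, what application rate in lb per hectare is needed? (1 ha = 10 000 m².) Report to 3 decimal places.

340.909 lb of product per hectare

Product per 100 m² = 1.5 / 44% = 3.40909 lb.
Convert to per hectare: 3.40909 × 100 = 340.9091 lb.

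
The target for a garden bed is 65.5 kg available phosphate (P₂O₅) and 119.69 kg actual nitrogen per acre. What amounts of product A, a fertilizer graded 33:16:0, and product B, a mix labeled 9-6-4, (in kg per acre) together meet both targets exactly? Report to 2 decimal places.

238.22 kg product A, 456.41 kg product B

Let a = kg of product A, b = kg of product B (per acre).
P₂O₅: 0.16·a + 0.06·b = 65.5
N: 0.33·a + 0.09·b = 119.69
From row1: a = (65.5 − 0.06·b) / 0.16.
Into row2: 0.33·(65.5 − 0.06·b)/0.16 + 0.09·b = 119.69 → b = 456.407, a = 238.222.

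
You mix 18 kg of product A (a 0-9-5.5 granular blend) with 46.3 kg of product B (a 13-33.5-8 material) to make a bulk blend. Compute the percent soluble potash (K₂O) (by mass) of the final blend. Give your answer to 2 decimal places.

7.30% K₂O

Total mass = 18 + 46.3 = 64.3 kg.
K₂O mass = 5.5%×18 + 8%×46.3 = 4.694 kg.
% K₂O = 4.694 / 64.3 = 7.30016%.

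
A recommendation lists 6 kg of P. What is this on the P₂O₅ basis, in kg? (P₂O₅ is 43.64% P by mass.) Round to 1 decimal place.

13.7 kg P₂O₅

P₂O₅ = 6 / 0.4364 = 13.7489 kg.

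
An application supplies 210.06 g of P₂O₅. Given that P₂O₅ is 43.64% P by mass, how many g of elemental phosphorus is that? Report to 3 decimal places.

P = 210.06 × 0.4364 = 91.6702 g.

91.670 g P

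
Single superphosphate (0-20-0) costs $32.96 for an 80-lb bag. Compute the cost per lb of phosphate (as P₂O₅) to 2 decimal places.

$2.06 per lb P₂O₅

P₂O₅ in bag = 80 × 20% = 16 lb.
Cost per lb P₂O₅ = $32.96 / 16 = $2.0600.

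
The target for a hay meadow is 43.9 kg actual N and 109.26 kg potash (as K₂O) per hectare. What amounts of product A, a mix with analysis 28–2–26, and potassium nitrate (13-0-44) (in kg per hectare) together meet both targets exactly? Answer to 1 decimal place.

57.2 kg product A, 214.5 kg potassium nitrate

Let a = kg of product A, b = kg of potassium nitrate (per hectare).
N: 0.28·a + 0.13·b = 43.9
K₂O: 0.26·a + 0.44·b = 109.26
Solving simultaneously: a = 57.1834, b = 214.528.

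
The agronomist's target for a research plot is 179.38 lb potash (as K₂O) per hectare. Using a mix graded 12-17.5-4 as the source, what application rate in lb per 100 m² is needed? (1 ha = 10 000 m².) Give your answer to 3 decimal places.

44.845 lb of product per hundred sq m

Product per hectare = 179.38 / 4% = 4484.5 lb.
Convert to per 100 m²: 4484.5 × 0.01 = 44.845 lb.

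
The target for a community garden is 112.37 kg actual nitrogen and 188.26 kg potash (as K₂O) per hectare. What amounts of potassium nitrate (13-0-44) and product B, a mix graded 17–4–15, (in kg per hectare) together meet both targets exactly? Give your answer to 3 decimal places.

273.937 kg potassium nitrate, 451.519 kg product B

With a, b = kg per hectare of potassium nitrate and product B:
N: 0.13·a + 0.17·b = 112.37
K₂O: 0.44·a + 0.15·b = 188.26
From row1: a = (112.37 − 0.17·b) / 0.13.
Into row2: 0.44·(112.37 − 0.17·b)/0.13 + 0.15·b = 188.26 → b = 451.51899, a = 273.9367.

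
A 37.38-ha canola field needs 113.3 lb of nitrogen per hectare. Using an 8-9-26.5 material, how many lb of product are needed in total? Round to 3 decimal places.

52939.425 lb

Product per hectare = 113.3 / 8% = 1416.25 lb.
Total product = 1416.25 × 37.38 = 52939.425 lb.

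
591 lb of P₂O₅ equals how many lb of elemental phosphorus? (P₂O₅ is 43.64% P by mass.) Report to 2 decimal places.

P = 591 × 0.4364 = 257.912 lb.

257.91 lb P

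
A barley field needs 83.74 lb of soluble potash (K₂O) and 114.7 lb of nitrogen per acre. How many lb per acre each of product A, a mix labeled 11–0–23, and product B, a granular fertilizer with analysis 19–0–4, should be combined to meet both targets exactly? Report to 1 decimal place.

With a, b = lb per acre of product A and product B:
K₂O: 0.23·a + 0.04·b = 83.74
N: 0.11·a + 0.19·b = 114.7
Solving simultaneously: a = 288.107, b = 436.885.

288.1 lb product A, 436.9 lb product B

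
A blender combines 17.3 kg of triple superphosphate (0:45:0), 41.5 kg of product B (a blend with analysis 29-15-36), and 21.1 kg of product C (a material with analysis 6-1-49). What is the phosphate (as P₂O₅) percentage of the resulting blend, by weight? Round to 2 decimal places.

17.80% P₂O₅

Total mass = 17.3 + 41.5 + 21.1 = 79.9 kg.
P₂O₅ mass = 45%×17.3 + 15%×41.5 + 1%×21.1 = 14.221 kg.
% P₂O₅ = 14.221 / 79.9 = 17.7985%.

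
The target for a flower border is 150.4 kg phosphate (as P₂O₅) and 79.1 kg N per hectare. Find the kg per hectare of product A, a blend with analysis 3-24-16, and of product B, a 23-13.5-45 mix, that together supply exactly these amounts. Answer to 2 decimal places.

467.52 kg product A, 282.93 kg product B

With a, b = kg per hectare of product A and product B:
P₂O₅: 0.24·a + 0.135·b = 150.4
N: 0.03·a + 0.23·b = 79.1
From row1: a = (150.4 − 0.135·b) / 0.24.
Into row2: 0.03·(150.4 − 0.135·b)/0.24 + 0.23·b = 79.1 → b = 282.933, a = 467.517.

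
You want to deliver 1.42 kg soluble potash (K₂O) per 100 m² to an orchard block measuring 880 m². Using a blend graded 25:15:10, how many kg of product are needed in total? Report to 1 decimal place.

Product per 100 m² = 1.42 / 10% = 14.2 kg.
Total product = 14.2 × 880 / 100 = 124.96 kg.

125.0 kg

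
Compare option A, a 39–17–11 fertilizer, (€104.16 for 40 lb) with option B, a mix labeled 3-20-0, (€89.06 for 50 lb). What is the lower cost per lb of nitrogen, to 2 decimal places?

option A: N per bag = 40 × 39% = 15.6 lb; cost = 104.16 / 15.6 = €6.6769/lb N.
option B: N per bag = 50 × 3% = 1.5 lb; cost = 89.06 / 1.5 = €59.3733/lb N.
option A is cheaper.

€6.68 per lb N (option A)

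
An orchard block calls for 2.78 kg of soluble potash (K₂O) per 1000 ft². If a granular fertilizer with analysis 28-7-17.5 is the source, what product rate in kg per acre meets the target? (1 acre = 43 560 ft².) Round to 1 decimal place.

692.0 kg of product per acre

Product per 1000 ft² = 2.78 / 17.5% = 15.8857 kg.
Convert to per acre: 15.8857 × 43.56 = 691.982 kg.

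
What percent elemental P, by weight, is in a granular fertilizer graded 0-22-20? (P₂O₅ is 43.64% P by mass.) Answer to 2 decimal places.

%P = 22 × 0.4364 = 9.6008%.

9.60% P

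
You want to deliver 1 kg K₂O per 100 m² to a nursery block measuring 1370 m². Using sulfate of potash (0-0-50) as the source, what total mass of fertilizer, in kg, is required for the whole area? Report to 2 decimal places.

27.40 kg

Product per 100 m² = 1 / 50% = 2 kg.
Total product = 2 × 1370 / 100 = 27.4 kg.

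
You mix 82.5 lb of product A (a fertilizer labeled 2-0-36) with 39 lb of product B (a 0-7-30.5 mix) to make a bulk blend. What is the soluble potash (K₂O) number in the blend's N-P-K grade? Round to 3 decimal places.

34.235% K₂O

Total mass = 82.5 + 39 = 121.5 lb.
K₂O mass = 36%×82.5 + 30.5%×39 = 41.595 lb.
% K₂O = 41.595 / 121.5 = 34.2346%.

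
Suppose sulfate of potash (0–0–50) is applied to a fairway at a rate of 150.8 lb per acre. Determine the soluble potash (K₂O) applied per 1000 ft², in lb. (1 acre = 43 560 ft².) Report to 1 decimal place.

1.7 lb K₂O per thousand sq ft

K₂O per acre = 150.8 × 50% = 75.4 lb.
Convert to per 1000 ft²: 75.4 × 0.0229568 = 1.73095 lb.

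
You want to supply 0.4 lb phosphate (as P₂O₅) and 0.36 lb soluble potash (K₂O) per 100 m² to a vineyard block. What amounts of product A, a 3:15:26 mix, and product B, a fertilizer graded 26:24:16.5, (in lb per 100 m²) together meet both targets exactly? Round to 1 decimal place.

0.5 lb product A, 1.3 lb product B

Per-100 m² balance (a = product A, b = product B):
P₂O₅: 0.15·a + 0.24·b = 0.4
K₂O: 0.26·a + 0.165·b = 0.36
From row1: a = (0.4 − 0.24·b) / 0.15.
Into row2: 0.26·(0.4 − 0.24·b)/0.15 + 0.165·b = 0.36 → b = 1.32802, a = 0.541833.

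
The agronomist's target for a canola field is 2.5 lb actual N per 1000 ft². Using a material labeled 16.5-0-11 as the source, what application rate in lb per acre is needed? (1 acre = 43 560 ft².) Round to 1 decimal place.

660.0 lb of product per acre

Product per 1000 ft² = 2.5 / 16.5% = 15.1515 lb.
Convert to per acre: 15.1515 × 43.56 = 660 lb.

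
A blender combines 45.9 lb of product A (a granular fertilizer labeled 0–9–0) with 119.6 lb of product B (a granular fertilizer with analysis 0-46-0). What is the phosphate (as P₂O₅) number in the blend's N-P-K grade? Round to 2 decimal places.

Total mass = 45.9 + 119.6 = 165.5 lb.
P₂O₅ mass = 9%×45.9 + 46%×119.6 = 59.147 lb.
% P₂O₅ = 59.147 / 165.5 = 35.7384%.

35.74% P₂O₅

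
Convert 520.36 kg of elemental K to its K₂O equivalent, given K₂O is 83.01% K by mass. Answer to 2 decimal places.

626.86 kg K₂O

K₂O = 520.36 / 0.8301 = 626.864 kg.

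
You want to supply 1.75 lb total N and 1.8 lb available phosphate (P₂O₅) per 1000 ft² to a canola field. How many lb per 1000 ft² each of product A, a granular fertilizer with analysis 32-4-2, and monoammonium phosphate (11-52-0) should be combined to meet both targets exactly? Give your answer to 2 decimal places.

4.40 lb product A, 3.12 lb monoammonium phosphate

Per-1000 ft² balance (a = product A, b = monoammonium phosphate):
N: 0.32·a + 0.11·b = 1.75
P₂O₅: 0.04·a + 0.52·b = 1.8
Solving simultaneously: a = 4.39506, b = 3.12346.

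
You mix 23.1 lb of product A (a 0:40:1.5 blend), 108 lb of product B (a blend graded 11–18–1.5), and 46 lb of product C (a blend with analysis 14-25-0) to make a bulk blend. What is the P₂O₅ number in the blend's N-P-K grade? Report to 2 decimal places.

Total mass = 23.1 + 108 + 46 = 177.1 lb.
P₂O₅ mass = 40%×23.1 + 18%×108 + 25%×46 = 40.18 lb.
% P₂O₅ = 40.18 / 177.1 = 22.6877%.

22.69% P₂O₅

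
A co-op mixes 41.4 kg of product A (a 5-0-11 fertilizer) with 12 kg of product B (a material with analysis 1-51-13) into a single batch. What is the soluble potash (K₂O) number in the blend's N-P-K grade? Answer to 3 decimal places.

11.449% K₂O

Total mass = 41.4 + 12 = 53.4 kg.
K₂O mass = 11%×41.4 + 13%×12 = 6.114 kg.
% K₂O = 6.114 / 53.4 = 11.4494%.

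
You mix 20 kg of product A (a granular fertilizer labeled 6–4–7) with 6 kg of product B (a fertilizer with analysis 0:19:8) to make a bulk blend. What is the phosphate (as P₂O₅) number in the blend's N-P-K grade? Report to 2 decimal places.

Total mass = 20 + 6 = 26 kg.
P₂O₅ mass = 4%×20 + 19%×6 = 1.94 kg.
% P₂O₅ = 1.94 / 26 = 7.46154%.

7.46% P₂O₅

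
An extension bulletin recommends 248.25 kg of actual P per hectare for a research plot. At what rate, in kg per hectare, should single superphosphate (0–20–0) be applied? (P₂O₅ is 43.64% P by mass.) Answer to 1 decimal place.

2844.3 kg of product per hectare

As P₂O₅: 248.25 / 0.4364 = 568.859 kg per hectare.
Product per hectare = 568.859 / 20% = 2844.29 kg.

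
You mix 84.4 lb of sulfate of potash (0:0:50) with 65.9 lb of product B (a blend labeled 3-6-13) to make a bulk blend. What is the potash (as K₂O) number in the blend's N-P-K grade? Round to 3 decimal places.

Total mass = 84.4 + 65.9 = 150.3 lb.
K₂O mass = 50%×84.4 + 13%×65.9 = 50.767 lb.
% K₂O = 50.767 / 150.3 = 33.7771%.

33.777% K₂O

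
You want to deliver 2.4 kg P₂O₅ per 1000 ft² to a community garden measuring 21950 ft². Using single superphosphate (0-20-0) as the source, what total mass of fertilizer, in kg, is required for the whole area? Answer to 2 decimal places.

Product per 1000 ft² = 2.4 / 20% = 12 kg.
Total product = 12 × 21950 / 1000 = 263.4 kg.

263.40 kg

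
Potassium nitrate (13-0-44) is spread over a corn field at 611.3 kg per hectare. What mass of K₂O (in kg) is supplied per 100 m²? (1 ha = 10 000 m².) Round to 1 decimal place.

2.7 kg K₂O per hundred sq m

K₂O per hectare = 611.3 × 44% = 268.972 kg.
Convert to per 100 m²: 268.972 × 0.01 = 2.68972 kg.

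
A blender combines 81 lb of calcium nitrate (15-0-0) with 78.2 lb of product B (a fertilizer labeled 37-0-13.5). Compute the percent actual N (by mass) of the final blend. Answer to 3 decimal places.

25.807% N

Total mass = 81 + 78.2 = 159.2 lb.
N mass = 15%×81 + 37%×78.2 = 41.084 lb.
% N = 41.084 / 159.2 = 25.8065%.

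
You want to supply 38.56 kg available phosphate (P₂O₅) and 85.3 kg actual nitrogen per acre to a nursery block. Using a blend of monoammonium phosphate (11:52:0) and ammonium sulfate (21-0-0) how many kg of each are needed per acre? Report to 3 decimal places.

74.154 kg monoammonium phosphate, 367.348 kg ammonium sulfate

With a, b = kg per acre of monoammonium phosphate and ammonium sulfate:
P₂O₅: 0.52·a + 0·b = 38.56
N: 0.11·a + 0.21·b = 85.3
Eliminate b: (row1) − 0/0.21·(row2) → 0.52·a = 38.56, so a = 74.1538.
Then b = (85.3 − 0.11·74.1538) / 0.21 = 367.34799.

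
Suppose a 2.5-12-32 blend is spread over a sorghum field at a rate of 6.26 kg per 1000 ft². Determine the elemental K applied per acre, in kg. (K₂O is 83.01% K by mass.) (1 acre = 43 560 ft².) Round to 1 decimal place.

K₂O per 1000 ft² = 6.26 × 32% = 2.0032 kg.
Elemental K = 2.0032 × 0.8301 = 1.66286 kg per 1000 ft².
Convert to per acre: 1.66286 × 43.56 = 72.434 kg.

72.4 kg K per acre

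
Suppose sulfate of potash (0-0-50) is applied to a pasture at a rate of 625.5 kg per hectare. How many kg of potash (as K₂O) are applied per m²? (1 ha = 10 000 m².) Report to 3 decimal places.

K₂O per hectare = 625.5 × 50% = 312.75 kg.
Convert to per m²: 312.75 × 0.0001 = 0.031275 kg.

0.031 kg K₂O per sq m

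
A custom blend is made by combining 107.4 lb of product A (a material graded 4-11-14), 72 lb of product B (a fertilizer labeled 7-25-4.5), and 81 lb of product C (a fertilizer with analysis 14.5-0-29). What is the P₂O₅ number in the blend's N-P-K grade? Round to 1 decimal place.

Total mass = 107.4 + 72 + 81 = 260.4 lb.
P₂O₅ mass = 11%×107.4 + 25%×72 + 0%×81 = 29.814 lb.
% P₂O₅ = 29.814 / 260.4 = 11.4493%.

11.4% P₂O₅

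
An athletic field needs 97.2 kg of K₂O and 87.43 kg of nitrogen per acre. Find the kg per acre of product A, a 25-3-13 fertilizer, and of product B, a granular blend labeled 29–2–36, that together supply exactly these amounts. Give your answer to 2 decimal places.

With a, b = kg per acre of product A and product B:
K₂O: 0.13·a + 0.36·b = 97.2
N: 0.25·a + 0.29·b = 87.43
Solving simultaneously: a = 62.8451, b = 247.306.

62.85 kg product A, 247.31 kg product B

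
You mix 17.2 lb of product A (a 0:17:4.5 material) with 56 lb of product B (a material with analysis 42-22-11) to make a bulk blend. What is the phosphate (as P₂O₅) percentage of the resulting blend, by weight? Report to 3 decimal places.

Total mass = 17.2 + 56 = 73.2 lb.
P₂O₅ mass = 17%×17.2 + 22%×56 = 15.244 lb.
% P₂O₅ = 15.244 / 73.2 = 20.8251%.

20.825% P₂O₅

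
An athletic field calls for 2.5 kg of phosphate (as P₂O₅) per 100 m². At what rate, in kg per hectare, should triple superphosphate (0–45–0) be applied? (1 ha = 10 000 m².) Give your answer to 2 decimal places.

555.56 kg of product per hectare

Product per 100 m² = 2.5 / 45% = 5.55556 kg.
Convert to per hectare: 5.55556 × 100 = 555.556 kg.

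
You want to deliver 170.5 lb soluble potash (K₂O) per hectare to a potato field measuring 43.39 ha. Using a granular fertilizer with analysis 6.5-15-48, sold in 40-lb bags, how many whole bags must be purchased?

386 bags

Product per hectare = 170.5 / 48% = 355.208 lb.
Total product = 355.208 × 43.39 = 15412.5 lb.
Bags = ⌈15412.5 / 40⌉ = 386.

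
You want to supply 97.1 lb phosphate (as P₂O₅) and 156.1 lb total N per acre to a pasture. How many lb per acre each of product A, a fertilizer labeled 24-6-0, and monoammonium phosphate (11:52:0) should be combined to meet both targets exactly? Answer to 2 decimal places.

596.37 lb product A, 117.92 lb monoammonium phosphate

Per-acre balance (a = product A, b = monoammonium phosphate):
P₂O₅: 0.06·a + 0.52·b = 97.1
N: 0.24·a + 0.11·b = 156.1
From row1: a = (97.1 − 0.52·b) / 0.06.
Into row2: 0.24·(97.1 − 0.52·b)/0.06 + 0.11·b = 156.1 → b = 117.919, a = 596.371.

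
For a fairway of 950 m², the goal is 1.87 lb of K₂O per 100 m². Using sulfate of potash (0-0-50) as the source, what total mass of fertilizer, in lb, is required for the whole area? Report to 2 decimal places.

Product per 100 m² = 1.87 / 50% = 3.74 lb.
Total product = 3.74 × 950 / 100 = 35.53 lb.

35.53 lb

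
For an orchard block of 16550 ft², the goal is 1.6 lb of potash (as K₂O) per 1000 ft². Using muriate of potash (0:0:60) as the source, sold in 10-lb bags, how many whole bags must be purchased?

Product per 1000 ft² = 1.6 / 60% = 2.66667 lb.
Total product = 2.66667 × 16550 / 1000 = 44.1333 lb.
Bags = ⌈44.1333 / 10⌉ = 5.

5 bags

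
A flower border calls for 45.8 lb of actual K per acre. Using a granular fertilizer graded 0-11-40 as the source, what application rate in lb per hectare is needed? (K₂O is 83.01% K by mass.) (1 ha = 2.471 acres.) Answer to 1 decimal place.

As K₂O: 45.8 / 0.8301 = 55.1741 lb per acre.
Product per acre = 55.1741 / 40% = 137.935 lb.
Convert to per hectare: 137.935 × 2.471 = 340.838 lb.

340.8 lb of product per hectare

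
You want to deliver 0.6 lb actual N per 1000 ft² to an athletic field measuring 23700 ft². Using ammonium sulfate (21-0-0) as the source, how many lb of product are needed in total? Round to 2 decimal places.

67.71 lb

Product per 1000 ft² = 0.6 / 21% = 2.85714 lb.
Total product = 2.85714 × 23700 / 1000 = 67.7143 lb.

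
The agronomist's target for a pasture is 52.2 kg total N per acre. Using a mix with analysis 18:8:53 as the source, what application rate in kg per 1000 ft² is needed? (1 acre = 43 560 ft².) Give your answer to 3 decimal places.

Product per acre = 52.2 / 18% = 290 kg.
Convert to per 1000 ft²: 290 × 0.0229568 = 6.65748 kg.

6.657 kg of product per thousand sq ft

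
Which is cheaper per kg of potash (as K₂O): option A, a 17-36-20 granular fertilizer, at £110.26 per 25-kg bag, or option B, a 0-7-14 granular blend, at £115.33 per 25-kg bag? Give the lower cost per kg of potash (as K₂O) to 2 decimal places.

£22.05 per kg K₂O (option A)

option A: K₂O per bag = 25 × 20% = 5 kg; cost = 110.26 / 5 = £22.0520/kg K₂O.
option B: K₂O per bag = 25 × 14% = 3.5 kg; cost = 115.33 / 3.5 = £32.9514/kg K₂O.
option A is cheaper.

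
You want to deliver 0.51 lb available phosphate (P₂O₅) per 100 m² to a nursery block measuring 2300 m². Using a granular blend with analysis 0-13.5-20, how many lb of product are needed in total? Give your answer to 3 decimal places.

86.889 lb

Product per 100 m² = 0.51 / 13.5% = 3.77778 lb.
Total product = 3.77778 × 2300 / 100 = 86.8889 lb.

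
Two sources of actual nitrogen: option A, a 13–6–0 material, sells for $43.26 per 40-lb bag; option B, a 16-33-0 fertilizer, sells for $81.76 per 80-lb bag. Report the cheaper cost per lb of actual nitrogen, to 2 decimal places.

option A: N per bag = 40 × 13% = 5.2 lb; cost = 43.26 / 5.2 = $8.3192/lb N.
option B: N per bag = 80 × 16% = 12.8 lb; cost = 81.76 / 12.8 = $6.3875/lb N.
option B is cheaper.

$6.39 per lb N (option B)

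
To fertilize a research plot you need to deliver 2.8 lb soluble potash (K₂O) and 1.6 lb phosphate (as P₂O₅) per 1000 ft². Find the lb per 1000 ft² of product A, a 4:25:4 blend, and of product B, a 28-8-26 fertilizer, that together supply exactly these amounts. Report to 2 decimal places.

Let a = lb of product A, b = lb of product B (per 1000 ft²).
K₂O: 0.04·a + 0.26·b = 2.8
P₂O₅: 0.25·a + 0.08·b = 1.6
From row1: a = (2.8 − 0.26·b) / 0.04.
Into row2: 0.25·(2.8 − 0.26·b)/0.04 + 0.08·b = 1.6 → b = 10.2913, a = 3.1068.

3.11 lb product A, 10.29 lb product B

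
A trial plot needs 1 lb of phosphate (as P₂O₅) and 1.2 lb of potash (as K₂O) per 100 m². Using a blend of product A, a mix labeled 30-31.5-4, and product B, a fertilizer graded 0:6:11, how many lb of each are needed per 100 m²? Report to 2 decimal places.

Let a = lb of product A, b = lb of product B (per 100 m²).
P₂O₅: 0.315·a + 0.06·b = 1
K₂O: 0.04·a + 0.11·b = 1.2
Solving simultaneously: a = 1.17829, b = 10.4806.

1.18 lb product A, 10.48 lb product B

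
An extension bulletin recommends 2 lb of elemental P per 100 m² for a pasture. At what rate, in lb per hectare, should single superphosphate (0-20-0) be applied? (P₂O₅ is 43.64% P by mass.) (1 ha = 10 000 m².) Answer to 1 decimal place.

As P₂O₅: 2 / 0.4364 = 4.58295 lb per 100 m².
Product per 100 m² = 4.58295 / 20% = 22.9148 lb.
Convert to per hectare: 22.9148 × 100 = 2291.48 lb.

2291.5 lb of product per hectare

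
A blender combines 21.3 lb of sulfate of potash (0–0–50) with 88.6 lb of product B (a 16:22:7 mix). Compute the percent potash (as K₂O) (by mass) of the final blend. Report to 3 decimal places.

15.334% K₂O

Total mass = 21.3 + 88.6 = 109.9 lb.
K₂O mass = 50%×21.3 + 7%×88.6 = 16.852 lb.
% K₂O = 16.852 / 109.9 = 15.3339%.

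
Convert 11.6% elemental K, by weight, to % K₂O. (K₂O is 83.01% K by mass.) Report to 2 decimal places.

13.97% K₂O

%K₂O = 11.6 / 0.8301 = 13.9742%.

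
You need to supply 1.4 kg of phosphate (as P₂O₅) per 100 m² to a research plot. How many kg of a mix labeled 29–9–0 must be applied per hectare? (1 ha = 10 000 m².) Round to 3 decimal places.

1555.556 kg of product per hectare

Product per 100 m² = 1.4 / 9% = 15.5556 kg.
Convert to per hectare: 15.5556 × 100 = 1555.5556 kg.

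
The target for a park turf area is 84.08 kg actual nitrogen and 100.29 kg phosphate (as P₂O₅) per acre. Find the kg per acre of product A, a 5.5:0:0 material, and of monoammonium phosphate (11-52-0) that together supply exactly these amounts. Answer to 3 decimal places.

1142.997 kg product A, 192.865 kg monoammonium phosphate

Per-acre balance (a = product A, b = monoammonium phosphate):
N: 0.055·a + 0.11·b = 84.08
P₂O₅: 0·a + 0.52·b = 100.29
Solving simultaneously: a = 1142.9965, b = 192.8654.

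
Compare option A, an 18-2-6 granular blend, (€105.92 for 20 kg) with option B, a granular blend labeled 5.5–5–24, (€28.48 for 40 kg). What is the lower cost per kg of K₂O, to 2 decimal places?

€2.97 per kg K₂O (option B)

option A: K₂O per bag = 20 × 6% = 1.2 kg; cost = 105.92 / 1.2 = €88.2667/kg K₂O.
option B: K₂O per bag = 40 × 24% = 9.6 kg; cost = 28.48 / 9.6 = €2.9667/kg K₂O.
option B is cheaper.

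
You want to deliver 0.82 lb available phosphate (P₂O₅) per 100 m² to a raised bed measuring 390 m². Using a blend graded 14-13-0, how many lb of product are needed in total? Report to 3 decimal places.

Product per 100 m² = 0.82 / 13% = 6.30769 lb.
Total product = 6.30769 × 390 / 100 = 24.6 lb.

24.600 lb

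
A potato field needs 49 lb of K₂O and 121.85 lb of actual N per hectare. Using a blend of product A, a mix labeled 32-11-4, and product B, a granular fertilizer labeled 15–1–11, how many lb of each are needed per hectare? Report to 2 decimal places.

Let a = lb of product A, b = lb of product B (per hectare).
K₂O: 0.04·a + 0.11·b = 49
N: 0.32·a + 0.15·b = 121.85
From row1: a = (49 − 0.11·b) / 0.04.
Into row2: 0.32·(49 − 0.11·b)/0.04 + 0.15·b = 121.85 → b = 370.068, a = 207.312.

207.31 lb product A, 370.07 lb product B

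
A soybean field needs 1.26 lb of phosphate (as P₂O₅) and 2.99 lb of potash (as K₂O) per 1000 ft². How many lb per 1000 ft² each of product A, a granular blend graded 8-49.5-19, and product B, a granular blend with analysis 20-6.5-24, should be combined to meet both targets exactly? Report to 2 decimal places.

Per-1000 ft² balance (a = product A, b = product B):
P₂O₅: 0.495·a + 0.065·b = 1.26
K₂O: 0.19·a + 0.24·b = 2.99
Eliminate a: (row1) − 0.495/0.19·(row2) → -0.560263·b = -6.52974, so b = 11.6548.
Back-substitute: a = (1.26 − 0.065·11.6548) / 0.495 = 1.01503.

1.02 lb product A, 11.65 lb product B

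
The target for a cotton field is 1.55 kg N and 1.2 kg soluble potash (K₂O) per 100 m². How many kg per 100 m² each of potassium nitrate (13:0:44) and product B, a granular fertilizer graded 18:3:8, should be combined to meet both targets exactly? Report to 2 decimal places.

Let a = kg of potassium nitrate, b = kg of product B (per 100 m²).
N: 0.13·a + 0.18·b = 1.55
K₂O: 0.44·a + 0.08·b = 1.2
From row1: a = (1.55 − 0.18·b) / 0.13.
Into row2: 0.44·(1.55 − 0.18·b)/0.13 + 0.08·b = 1.2 → b = 7.64535, a = 1.33721.

1.34 kg potassium nitrate, 7.65 kg product B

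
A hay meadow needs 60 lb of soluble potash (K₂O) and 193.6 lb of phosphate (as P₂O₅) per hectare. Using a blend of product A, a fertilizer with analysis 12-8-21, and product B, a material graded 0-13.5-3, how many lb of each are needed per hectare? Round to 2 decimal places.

With a, b = lb per hectare of product A and product B:
K₂O: 0.21·a + 0.03·b = 60
P₂O₅: 0.08·a + 0.135·b = 193.6
Eliminate a: (row1) − 0.21/0.08·(row2) → -0.324375·b = -448.2, so b = 1381.734.
Back-substitute: a = (60 − 0.03·1381.734) / 0.21 = 88.3237.

88.32 lb product A, 1381.73 lb product B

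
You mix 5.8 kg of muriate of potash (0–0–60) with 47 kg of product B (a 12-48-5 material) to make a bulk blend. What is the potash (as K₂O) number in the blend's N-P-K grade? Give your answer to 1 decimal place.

Total mass = 5.8 + 47 = 52.8 kg.
K₂O mass = 60%×5.8 + 5%×47 = 5.83 kg.
% K₂O = 5.83 / 52.8 = 11.0417%.

11.0% K₂O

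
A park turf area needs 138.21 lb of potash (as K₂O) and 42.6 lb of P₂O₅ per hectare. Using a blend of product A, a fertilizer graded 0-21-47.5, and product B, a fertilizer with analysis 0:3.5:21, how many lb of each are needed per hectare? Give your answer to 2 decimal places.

149.54 lb product A, 319.89 lb product B

With a, b = lb per hectare of product A and product B:
K₂O: 0.475·a + 0.21·b = 138.21
P₂O₅: 0.21·a + 0.035·b = 42.6
From row1: a = (138.21 − 0.21·b) / 0.475.
Into row2: 0.21·(138.21 − 0.21·b)/0.475 + 0.035·b = 42.6 → b = 319.894, a = 149.541.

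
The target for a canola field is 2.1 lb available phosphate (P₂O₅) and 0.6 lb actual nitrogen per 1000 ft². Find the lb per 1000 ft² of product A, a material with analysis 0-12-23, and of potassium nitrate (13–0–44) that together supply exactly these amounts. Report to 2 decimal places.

Let a = lb of product A, b = lb of potassium nitrate (per 1000 ft²).
P₂O₅: 0.12·a + 0·b = 2.1
N: 0·a + 0.13·b = 0.6
Solving simultaneously: a = 17.5, b = 4.61538.

17.50 lb product A, 4.62 lb potassium nitrate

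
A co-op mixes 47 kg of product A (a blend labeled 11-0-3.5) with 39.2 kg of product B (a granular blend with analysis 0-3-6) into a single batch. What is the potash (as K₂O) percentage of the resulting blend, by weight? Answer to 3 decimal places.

4.637% K₂O

Total mass = 47 + 39.2 = 86.2 kg.
K₂O mass = 3.5%×47 + 6%×39.2 = 3.997 kg.
% K₂O = 3.997 / 86.2 = 4.63689%.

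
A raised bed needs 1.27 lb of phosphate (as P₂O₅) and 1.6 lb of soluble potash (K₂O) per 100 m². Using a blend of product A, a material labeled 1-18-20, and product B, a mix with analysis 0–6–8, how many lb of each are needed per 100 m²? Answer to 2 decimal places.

Per-100 m² balance (a = product A, b = product B):
P₂O₅: 0.18·a + 0.06·b = 1.27
K₂O: 0.2·a + 0.08·b = 1.6
Eliminate a: (row1) − 0.18/0.2·(row2) → -0.012·b = -0.17, so b = 14.1667.
Back-substitute: a = (1.27 − 0.06·14.1667) / 0.18 = 2.33333.

2.33 lb product A, 14.17 lb product B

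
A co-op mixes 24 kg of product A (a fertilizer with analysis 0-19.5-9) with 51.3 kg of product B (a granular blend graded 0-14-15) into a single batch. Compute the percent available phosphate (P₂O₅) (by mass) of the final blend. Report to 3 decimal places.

Total mass = 24 + 51.3 = 75.3 kg.
P₂O₅ mass = 19.5%×24 + 14%×51.3 = 11.862 kg.
% P₂O₅ = 11.862 / 75.3 = 15.75299%.

15.753% P₂O₅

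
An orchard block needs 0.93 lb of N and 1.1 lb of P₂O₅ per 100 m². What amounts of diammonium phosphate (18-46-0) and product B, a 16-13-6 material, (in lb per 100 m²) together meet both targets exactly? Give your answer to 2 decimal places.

1.10 lb diammonium phosphate, 4.58 lb product B

Per-100 m² balance (a = diammonium phosphate, b = product B):
N: 0.18·a + 0.16·b = 0.93
P₂O₅: 0.46·a + 0.13·b = 1.1
Eliminate b: (row1) − 0.16/0.13·(row2) → -0.386154·a = -0.423846, so a = 1.09761.
Then b = (1.1 − 0.46·1.09761) / 0.13 = 4.57769.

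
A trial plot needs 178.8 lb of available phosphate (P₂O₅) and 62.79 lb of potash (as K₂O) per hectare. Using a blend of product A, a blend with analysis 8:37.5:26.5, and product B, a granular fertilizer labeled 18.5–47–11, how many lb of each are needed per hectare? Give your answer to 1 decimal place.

Let a = lb of product A, b = lb of product B (per hectare).
P₂O₅: 0.375·a + 0.47·b = 178.8
K₂O: 0.265·a + 0.11·b = 62.79
Solving simultaneously: a = 118.167, b = 286.143.

118.2 lb product A, 286.1 lb product B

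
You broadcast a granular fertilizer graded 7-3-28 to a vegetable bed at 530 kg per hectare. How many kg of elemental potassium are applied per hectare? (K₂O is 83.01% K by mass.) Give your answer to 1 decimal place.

123.2 kg K per hectare

K₂O per hectare = 530 × 28% = 148.4 kg.
Elemental K = 148.4 × 0.8301 = 123.187 kg per hectare.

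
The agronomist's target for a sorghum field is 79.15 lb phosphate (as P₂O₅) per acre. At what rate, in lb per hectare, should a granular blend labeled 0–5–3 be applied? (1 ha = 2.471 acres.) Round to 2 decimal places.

Product per acre = 79.15 / 5% = 1583 lb.
Convert to per hectare: 1583 × 2.471 = 3911.593 lb.

3911.59 lb of product per hectare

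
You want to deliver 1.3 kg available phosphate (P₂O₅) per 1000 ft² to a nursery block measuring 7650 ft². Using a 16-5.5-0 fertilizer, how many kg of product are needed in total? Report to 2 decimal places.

180.82 kg

Product per 1000 ft² = 1.3 / 5.5% = 23.6364 kg.
Total product = 23.6364 × 7650 / 1000 = 180.818 kg.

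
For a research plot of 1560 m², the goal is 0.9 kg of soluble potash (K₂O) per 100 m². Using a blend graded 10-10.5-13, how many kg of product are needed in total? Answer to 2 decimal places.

Product per 100 m² = 0.9 / 13% = 6.92308 kg.
Total product = 6.92308 × 1560 / 100 = 108 kg.

108.00 kg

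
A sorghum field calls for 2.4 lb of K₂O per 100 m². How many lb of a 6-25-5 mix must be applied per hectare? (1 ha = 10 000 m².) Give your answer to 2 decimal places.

Product per 100 m² = 2.4 / 5% = 48 lb.
Convert to per hectare: 48 × 100 = 4800 lb.

4800.00 lb of product per hectare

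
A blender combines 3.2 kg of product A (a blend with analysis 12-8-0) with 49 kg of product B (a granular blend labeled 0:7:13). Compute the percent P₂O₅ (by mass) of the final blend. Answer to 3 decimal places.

7.061% P₂O₅

Total mass = 3.2 + 49 = 52.2 kg.
P₂O₅ mass = 8%×3.2 + 7%×49 = 3.686 kg.
% P₂O₅ = 3.686 / 52.2 = 7.0613%.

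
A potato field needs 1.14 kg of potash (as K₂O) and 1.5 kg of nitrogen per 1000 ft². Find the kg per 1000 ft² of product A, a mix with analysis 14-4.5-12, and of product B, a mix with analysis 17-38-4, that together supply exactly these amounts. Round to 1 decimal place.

Let a = kg of product A, b = kg of product B (per 1000 ft²).
K₂O: 0.12·a + 0.04·b = 1.14
N: 0.14·a + 0.17·b = 1.5
From row1: a = (1.14 − 0.04·b) / 0.12.
Into row2: 0.14·(1.14 − 0.04·b)/0.12 + 0.17·b = 1.5 → b = 1.37838, a = 9.04054.

9.0 kg product A, 1.4 kg product B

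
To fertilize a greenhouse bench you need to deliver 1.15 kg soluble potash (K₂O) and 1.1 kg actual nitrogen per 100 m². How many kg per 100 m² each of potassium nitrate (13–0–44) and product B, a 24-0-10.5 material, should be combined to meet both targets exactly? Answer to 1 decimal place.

1.7 kg potassium nitrate, 3.6 kg product B

Per-100 m² balance (a = potassium nitrate, b = product B):
K₂O: 0.44·a + 0.105·b = 1.15
N: 0.13·a + 0.24·b = 1.1
Eliminate b: (row1) − 0.105/0.24·(row2) → 0.383125·a = 0.66875, so a = 1.74551.
Then b = (1.1 − 0.13·1.74551) / 0.24 = 3.63785.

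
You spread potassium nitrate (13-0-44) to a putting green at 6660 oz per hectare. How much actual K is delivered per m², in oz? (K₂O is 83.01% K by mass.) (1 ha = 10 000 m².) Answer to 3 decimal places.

K₂O per hectare = 6660 × 44% = 2930.4 oz.
Elemental K = 2930.4 × 0.8301 = 2432.53 oz per hectare.
Convert to per m²: 2432.53 × 0.0001 = 0.243253 oz.

0.243 oz K per sq m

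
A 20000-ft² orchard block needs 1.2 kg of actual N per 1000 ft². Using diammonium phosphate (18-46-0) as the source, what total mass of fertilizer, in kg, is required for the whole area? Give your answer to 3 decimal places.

Product per 1000 ft² = 1.2 / 18% = 6.66667 kg.
Total product = 6.66667 × 20000 / 1000 = 133.3333 kg.

133.333 kg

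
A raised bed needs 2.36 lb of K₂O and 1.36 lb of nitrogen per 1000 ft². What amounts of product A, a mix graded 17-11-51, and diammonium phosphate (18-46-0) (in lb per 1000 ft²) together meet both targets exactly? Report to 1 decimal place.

4.6 lb product A, 3.2 lb diammonium phosphate

Let a = lb of product A, b = lb of diammonium phosphate (per 1000 ft²).
K₂O: 0.51·a + 0·b = 2.36
N: 0.17·a + 0.18·b = 1.36
From row1: a = (2.36 − 0·b) / 0.51.
Into row2: 0.17·(2.36 − 0·b)/0.51 + 0.18·b = 1.36 → b = 3.18519, a = 4.62745.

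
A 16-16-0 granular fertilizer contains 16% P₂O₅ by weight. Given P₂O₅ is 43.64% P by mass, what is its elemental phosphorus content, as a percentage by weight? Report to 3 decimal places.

6.982% P

%P = 16 × 0.4364 = 6.9824%.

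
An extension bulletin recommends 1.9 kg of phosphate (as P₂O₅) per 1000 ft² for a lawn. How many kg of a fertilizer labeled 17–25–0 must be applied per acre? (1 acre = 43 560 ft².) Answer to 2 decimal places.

Product per 1000 ft² = 1.9 / 25% = 7.6 kg.
Convert to per acre: 7.6 × 43.56 = 331.056 kg.

331.06 kg of product per acre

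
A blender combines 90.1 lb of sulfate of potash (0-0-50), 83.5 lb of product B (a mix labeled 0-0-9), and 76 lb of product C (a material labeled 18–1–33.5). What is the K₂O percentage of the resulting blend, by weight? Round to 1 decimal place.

31.3% K₂O

Total mass = 90.1 + 83.5 + 76 = 249.6 lb.
K₂O mass = 50%×90.1 + 9%×83.5 + 33.5%×76 = 78.025 lb.
% K₂O = 78.025 / 249.6 = 31.26%.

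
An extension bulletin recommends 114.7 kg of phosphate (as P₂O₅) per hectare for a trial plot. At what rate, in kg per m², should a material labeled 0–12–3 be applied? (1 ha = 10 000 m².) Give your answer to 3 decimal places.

Product per hectare = 114.7 / 12% = 955.833 kg.
Convert to per m²: 955.833 × 0.0001 = 0.0955833 kg.

0.096 kg of product per sq m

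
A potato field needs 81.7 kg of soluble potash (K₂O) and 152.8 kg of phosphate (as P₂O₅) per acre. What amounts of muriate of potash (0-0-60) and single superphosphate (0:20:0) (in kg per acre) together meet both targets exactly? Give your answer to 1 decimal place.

With a, b = kg per acre of muriate of potash and single superphosphate:
K₂O: 0.6·a + 0·b = 81.7
P₂O₅: 0·a + 0.2·b = 152.8
Solving simultaneously: a = 136.167, b = 764.

136.2 kg muriate of potash, 764.0 kg single superphosphate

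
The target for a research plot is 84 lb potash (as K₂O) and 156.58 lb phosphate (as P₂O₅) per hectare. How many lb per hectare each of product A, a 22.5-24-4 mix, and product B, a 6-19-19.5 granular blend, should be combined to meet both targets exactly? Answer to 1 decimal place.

371.8 lb product A, 354.5 lb product B

With a, b = lb per hectare of product A and product B:
K₂O: 0.04·a + 0.195·b = 84
P₂O₅: 0.24·a + 0.19·b = 156.58
Eliminate a: (row1) − 0.04/0.24·(row2) → 0.163333·b = 57.9033, so b = 354.51.
Back-substitute: a = (84 − 0.195·354.51) / 0.04 = 371.763.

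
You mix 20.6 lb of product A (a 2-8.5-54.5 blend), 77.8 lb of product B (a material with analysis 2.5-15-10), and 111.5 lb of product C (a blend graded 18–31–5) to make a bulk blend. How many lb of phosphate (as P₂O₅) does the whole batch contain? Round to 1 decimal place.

P₂O₅ mass = 8.5%×20.6 + 15%×77.8 + 31%×111.5 = 47.986 lb.

48.0 lb P₂O₅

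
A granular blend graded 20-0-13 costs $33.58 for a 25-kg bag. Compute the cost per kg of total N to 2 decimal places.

N in bag = 25 × 20% = 5 kg.
Cost per kg N = $33.58 / 5 = $6.7160.

$6.72 per kg N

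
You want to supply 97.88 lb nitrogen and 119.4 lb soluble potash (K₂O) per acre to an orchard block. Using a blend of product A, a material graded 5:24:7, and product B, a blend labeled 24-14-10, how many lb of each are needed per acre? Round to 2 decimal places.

With a, b = lb per acre of product A and product B:
N: 0.05·a + 0.24·b = 97.88
K₂O: 0.07·a + 0.1·b = 119.4
From row1: a = (97.88 − 0.24·b) / 0.05.
Into row2: 0.07·(97.88 − 0.24·b)/0.05 + 0.1·b = 119.4 → b = 74.7119, a = 1598.983.

1598.98 lb product A, 74.71 lb product B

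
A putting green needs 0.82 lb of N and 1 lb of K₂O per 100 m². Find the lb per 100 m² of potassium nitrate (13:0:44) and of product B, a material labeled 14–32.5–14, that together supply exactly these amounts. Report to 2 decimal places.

With a, b = lb per 100 m² of potassium nitrate and product B:
N: 0.13·a + 0.14·b = 0.82
K₂O: 0.44·a + 0.14·b = 1
Eliminate a: (row1) − 0.13/0.44·(row2) → 0.0986364·b = 0.524545, so b = 5.31797.
Back-substitute: a = (0.82 − 0.14·5.31797) / 0.13 = 0.580645.

0.58 lb potassium nitrate, 5.32 lb product B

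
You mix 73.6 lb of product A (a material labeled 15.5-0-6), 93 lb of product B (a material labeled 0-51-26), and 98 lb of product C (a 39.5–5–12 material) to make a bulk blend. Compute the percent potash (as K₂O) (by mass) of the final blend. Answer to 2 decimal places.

15.25% K₂O

Total mass = 73.6 + 93 + 98 = 264.6 lb.
K₂O mass = 6%×73.6 + 26%×93 + 12%×98 = 40.356 lb.
% K₂O = 40.356 / 264.6 = 15.2517%.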